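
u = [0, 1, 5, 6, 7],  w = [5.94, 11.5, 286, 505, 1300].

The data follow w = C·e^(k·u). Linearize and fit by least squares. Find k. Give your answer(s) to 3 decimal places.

k = 0.768

Taking logs, ln w = k·u + ln C, so regress ln w on u.
Σu = 19.0000, Σ(u)² = 111.0000, Σln w = 23.2747, Σu·ln w = 118.2605.
Equations: 111.0000·k + 19.0000·ln C = 118.2605;  19.0000·k + 5·ln C = 23.2747.
Δ = 111.0000·5 − (19.0000)² = 194.0000; k = (118.2605·5 − 19.0000·23.2747)/194.0000 = 0.76847, ln C = (111.0000·23.2747 − 19.0000·118.2605)/194.0000 = 1.73477.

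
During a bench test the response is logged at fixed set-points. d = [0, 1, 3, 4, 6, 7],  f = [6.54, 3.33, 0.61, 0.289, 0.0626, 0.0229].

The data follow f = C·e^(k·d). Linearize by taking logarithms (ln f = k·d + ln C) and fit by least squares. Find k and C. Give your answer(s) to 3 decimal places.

Linearized form: ln f = k·d + ln C. From the 6 transformed points,
XᵀX = [[111.0000, 21.0000]; [21.0000, 6]], rhs = [-48.3075, -5.2023]ᵀ  (here Σd = 21.0000, Σ(d)² = 111.0000, Σln f = -5.2023, Σd·ln f = -48.3075).
Δ = 111.0000·6 − (21.0000)² = 225.0000; k = (-48.3075·6 − 21.0000·-5.2023)/225.0000 = -0.80265, ln C = (111.0000·-5.2023 − 21.0000·-48.3075)/225.0000 = 1.94222, so C = exp(1.94222) = 6.97422.

k = -0.803, C = 6.974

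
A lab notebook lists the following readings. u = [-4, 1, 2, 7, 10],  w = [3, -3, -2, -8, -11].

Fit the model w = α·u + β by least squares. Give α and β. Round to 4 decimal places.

The normal equations are: 170·α + 16·β = -185;  16·α + 5·β = -21.
(Σu·u = 170, Σu = 16, Σ1 = 5, Σu·w = -185, Σw = -21.)
det = 170·5 − 16² = 594.
α = ((-185)·5 − 16·(-21))/594 = -589/594; β = (170·(-21) − 16·(-185))/594 = -305/297.

α = -0.9916, β = -1.0269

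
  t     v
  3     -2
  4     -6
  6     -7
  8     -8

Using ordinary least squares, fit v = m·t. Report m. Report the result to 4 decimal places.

m = -1.0880

Setting ∂/∂m … = 0 gives: 125·m = -136.
m = (-136)/125 = -1.088.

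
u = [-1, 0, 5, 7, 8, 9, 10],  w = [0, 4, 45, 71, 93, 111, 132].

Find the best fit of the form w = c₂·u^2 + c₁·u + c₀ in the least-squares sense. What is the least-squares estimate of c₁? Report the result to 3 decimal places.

Entries of MᵀM: Σu^2·u^2 = 23684, Σu^2·u = 2708, Σu^2 = 320, Σu·u = 320, Σu = 38, Σ1 = 7.
And Σu^2·w = 32747, Σu·w = 3785, Σw = 456.
So MᵀM·[c₂, c₁, c₀]ᵀ = Mᵀw: [[23684, 2708, 320]; [2708, 320, 38]; [320, 38, 7]]·[c₂, c₁, c₀]ᵀ = [32747, 3785, 456]ᵀ.
Row-reducing yields c₂ = 23899/25424, c₁ = 88749/25424, c₀ = 5849/1816.

c₁ = 3.491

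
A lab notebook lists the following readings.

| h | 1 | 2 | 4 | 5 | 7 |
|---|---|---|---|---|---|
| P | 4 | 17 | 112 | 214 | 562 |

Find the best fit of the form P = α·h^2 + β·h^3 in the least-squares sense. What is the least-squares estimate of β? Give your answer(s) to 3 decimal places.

β = 1.468

The normal system AᵀA·[α, β]ᵀ = AᵀP is [[3299, 20989]; [20989, 137435]]·[α, β]ᵀ = [34752, 226824]ᵀ.
Eliminating β: 137435·(row 1) − 20989·(row 2) gives 12859944·α = 137435·34752 − 20989·226824 = 15332184, so α = 638841/535831.
Then β = (226824 − 20989·(638841/535831))/137435 = 786777/535831.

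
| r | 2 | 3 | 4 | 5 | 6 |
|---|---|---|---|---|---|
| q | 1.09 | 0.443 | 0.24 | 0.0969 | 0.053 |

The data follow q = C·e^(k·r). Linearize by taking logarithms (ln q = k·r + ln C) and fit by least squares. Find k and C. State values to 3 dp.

k = -0.757, C = 4.672

With ln qᵢ as the transformed response and rᵢ as the regressor:
Σr = 20.0000, Σ(r)² = 90.0000, Σln q = -7.4267, Σr·ln q = -37.2738.
Normal system: [[90.0000, 20.0000]; [20.0000, 5]]·[k, ln C]ᵀ = [-37.2738, -7.4267]ᵀ.
Slope k = (n·Σr·ln q − Σr·Σln q)/(n·Σ(r)² − (Σr)²) = (5·-37.2738 − 20.0000·-7.4267)/50.0000 = -0.75672; ln C = (Σln q − k·Σr)/n = 1.54154, so C = exp(1.54154) = 4.67176.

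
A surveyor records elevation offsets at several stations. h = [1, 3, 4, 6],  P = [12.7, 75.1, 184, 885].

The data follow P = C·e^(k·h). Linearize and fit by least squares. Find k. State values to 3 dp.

Taking logs, ln P = k·h + ln C, so regress ln P on h.
XᵀX = [[62.0000, 14.0000]; [14.0000, 4]], rhs = [77.0713, 18.8609]ᵀ  (here Σh = 14.0000, Σ(h)² = 62.0000, Σln P = 18.8609, Σh·ln P = 77.0713).
Solving (det = 52.0000): k = 0.85062, ln C = 1.73808.

k = 0.851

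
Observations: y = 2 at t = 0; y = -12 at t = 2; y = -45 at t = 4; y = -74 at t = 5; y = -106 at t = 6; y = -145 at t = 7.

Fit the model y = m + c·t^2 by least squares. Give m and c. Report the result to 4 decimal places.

Forming MᵀM = [[6, 130]; [130, 4594]] and Mᵀy = [-380, -13539]ᵀ gives MᵀM·[m, c]ᵀ = Mᵀy.
det = 6·4594 − 130² = 10664.
m = ((-380)·4594 − 130·(-13539))/10664 = 7175/5332; c = (6·(-13539) − 130·(-380))/10664 = -15917/5332.

m = 1.3456, c = -2.9852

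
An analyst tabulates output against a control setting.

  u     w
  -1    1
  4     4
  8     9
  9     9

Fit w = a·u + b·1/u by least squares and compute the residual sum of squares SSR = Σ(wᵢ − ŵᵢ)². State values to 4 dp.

SSR = 0.6504

Forming AᵀA = [[162, 4]; [4, 5653/5184]] and Aᵀw = [168, 17/8]ᵀ gives AᵀA·[a, b]ᵀ = Aᵀw.
Eliminating b: (5653/5184)·(row 1) − 4·(row 2) gives (5141/32)·a = (5653/5184)·168 − 4·(17/8) = 37735/216, so a = 150940/138807.
Then b = ((17/8) − 4·(150940/138807))/(5653/5184) = -10488/5141.
Residuals: 6571/138807, 22262/138807, 77140/138807, -2879/5141; SSR = 30094/46269.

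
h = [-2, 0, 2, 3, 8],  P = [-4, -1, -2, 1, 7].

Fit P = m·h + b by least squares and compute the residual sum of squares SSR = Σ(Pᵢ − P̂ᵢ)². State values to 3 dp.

The normal equations are: 81·m + 11·b = 63;  11·m + 5·b = 1.
(Σh·h = 81, Σh = 11, Σ1 = 5, Σh·P = 63, ΣP = 1.)
Determinant 81·5 − 11² = 284.
m = (63·5 − 11·1)/284 = 76/71; b = (81·1 − 11·63)/284 = -153/71.
Residuals: 21/71, 82/71, -141/71, -4/71, 42/71; SSR = 406/71.

SSR = 5.718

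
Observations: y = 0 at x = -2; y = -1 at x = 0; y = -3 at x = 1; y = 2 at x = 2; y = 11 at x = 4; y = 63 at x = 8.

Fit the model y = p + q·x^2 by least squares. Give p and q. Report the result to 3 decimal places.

Normal-equation sums: Σ1 = 6, Σx^2 = 89, Σx^2·x^2 = 4385.
Moment sums: Σy = 72, Σx^2·y = 4213.
Δ = 6·4385 − 89² = 18389.
p = (72·4385 − 89·4213)/18389 = -1601/497; q = (6·4213 − 89·72)/18389 = 510/497.

p = -3.221, q = 1.026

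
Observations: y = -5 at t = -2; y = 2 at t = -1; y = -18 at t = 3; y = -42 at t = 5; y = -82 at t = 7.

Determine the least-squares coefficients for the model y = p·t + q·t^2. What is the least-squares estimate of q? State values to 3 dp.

q = -1.510

Sums needed: Σt·t = 88, Σt·t^2 = 486, Σt^2·t^2 = 3124.
For Aᵀy: Σt·y = -830, Σt^2·y = -5248.
Normal equations: [[88, 486]; [486, 3124]]·[p, q]ᵀ = [-830, -5248]ᵀ.
Eliminating q: 3124·(row 1) − 486·(row 2) gives 38716·p = 3124·(-830) − 486·(-5248) = -42392, so p = -10598/9679.
Then q = ((-5248) − 486·(-10598/9679))/3124 = -14611/9679.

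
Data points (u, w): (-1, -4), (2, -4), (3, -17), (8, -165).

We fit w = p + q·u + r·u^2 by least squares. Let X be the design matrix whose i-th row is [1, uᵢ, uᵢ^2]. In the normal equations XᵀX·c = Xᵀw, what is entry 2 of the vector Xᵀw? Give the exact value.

-1375

Entry 2 ↔ basis u, so (Xᵀw)_{2} = Σᵢ (u)·wᵢ = (-1)·(-4) + (2)·(-4) + (3)·(-17) + (8)·(-165) = -1375.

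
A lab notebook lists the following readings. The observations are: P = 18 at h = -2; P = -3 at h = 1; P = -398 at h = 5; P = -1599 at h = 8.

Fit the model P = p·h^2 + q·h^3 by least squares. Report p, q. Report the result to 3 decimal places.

p = -0.941, q = -3.005

With design matrix M, MᵀM = [[4738, 35862]; [35862, 277834]] and MᵀP = [-112217, -868585]ᵀ.
det = 4738·277834 − 35862² = 30294448.
p = ((-112217)·277834 − 35862·(-868585))/30294448 = -7125677/7573612; q = (4738·(-868585) − 35862·(-112217))/30294448 = -22757419/7573612.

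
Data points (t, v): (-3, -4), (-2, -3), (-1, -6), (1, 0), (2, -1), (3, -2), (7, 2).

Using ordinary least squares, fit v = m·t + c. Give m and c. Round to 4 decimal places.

m = 0.6286, c = -2.6286

Normal-equation sums: Σt·t = 77, Σt = 7, Σ1 = 7.
And Σt·v = 30, Σv = -14.
Δ = 77·7 − 7² = 490.
m = (30·7 − 7·(-14))/490 = 22/35; c = (77·(-14) − 7·30)/490 = -92/35.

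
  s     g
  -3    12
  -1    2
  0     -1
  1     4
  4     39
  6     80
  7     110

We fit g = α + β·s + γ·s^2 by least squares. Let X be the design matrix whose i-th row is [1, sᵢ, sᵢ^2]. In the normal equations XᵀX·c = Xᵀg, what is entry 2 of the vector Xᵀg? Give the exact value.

1372

Entry 2 ↔ basis s, so (Xᵀg)_{2} = Σᵢ (s)·gᵢ = (-3)·(12) + (-1)·(2) + (0)·(-1) + (1)·(4) + (4)·(39) + (6)·(80) + (7)·(110) = 1372.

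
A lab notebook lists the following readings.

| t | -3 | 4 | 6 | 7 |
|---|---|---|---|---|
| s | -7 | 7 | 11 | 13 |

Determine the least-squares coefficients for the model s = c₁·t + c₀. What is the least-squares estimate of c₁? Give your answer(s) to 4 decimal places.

c₁ = 2.0000

Setting ∂/∂c₁ … = 0 gives: 110·c₁ + 14·c₀ = 206;  14·c₁ + 4·c₀ = 24.
(Σt·t = 110, Σt = 14, Σ1 = 4, Σt·s = 206, Σs = 24.)
Eliminating c₀: 4·(row 1) − 14·(row 2) gives 244·c₁ = 4·206 − 14·24 = 488, so c₁ = 2.
Then c₀ = (24 − 14·2)/4 = -1.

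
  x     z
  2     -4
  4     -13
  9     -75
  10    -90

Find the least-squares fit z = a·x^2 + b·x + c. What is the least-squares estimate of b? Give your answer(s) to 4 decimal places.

b = 0.5677

The normal system AᵀA·[a, b, c]ᵀ = Aᵀz is [[16833, 1801, 201]; [1801, 201, 25]; [201, 25, 4]]·[a, b, c]ᵀ = [-15299, -1635, -182]ᵀ.
Row-reducing yields a = -2178/2269, b = 1288/2269, c = -1845/2269.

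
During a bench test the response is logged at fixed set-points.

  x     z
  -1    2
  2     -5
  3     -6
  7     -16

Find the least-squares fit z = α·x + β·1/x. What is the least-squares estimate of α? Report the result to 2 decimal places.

α = -2.27

Normal-equation sums: Σx·x = 63, Σx·1/x = 4, Σ1/x·1/x = 2437/1764.
Moment sums: Σx·z = -142, Σ1/x·z = -123/14.
MᵀM·[α, β]ᵀ = Mᵀz becomes [[63, 4]; [4, 2437/1764]]·[α, β]ᵀ = [-142, -123/14]ᵀ.
Δ = 63·(2437/1764) − 4² = 1989/28.
α = ((-142)·(2437/1764) − 4·(-123/14))/(1989/28) = -284062/125307; β = (63·(-123/14) − 4·(-142))/(1989/28) = 406/1989.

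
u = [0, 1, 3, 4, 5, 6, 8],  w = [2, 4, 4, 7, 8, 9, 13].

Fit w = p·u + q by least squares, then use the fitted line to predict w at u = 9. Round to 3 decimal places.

ŵ = 13.378

Setting ∂/∂p … = 0 gives: 151·p + 27·q = 242;  27·p + 7·q = 47.
Determinant 151·7 − 27² = 328.
p = (242·7 − 27·47)/328 = 425/328; q = (151·47 − 27·242)/328 = 563/328.
At u = 9: ŵ = (425/328)·(9) + (563/328)·(1) = 1097/82.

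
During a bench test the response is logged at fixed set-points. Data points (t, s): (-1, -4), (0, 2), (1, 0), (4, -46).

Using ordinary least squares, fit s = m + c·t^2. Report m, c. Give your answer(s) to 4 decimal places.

Entries of XᵀX: Σ1 = 4, Σt^2 = 18, Σt^2·t^2 = 258.
Right-hand side: Σs = -48, Σt^2·s = -740.
Normal equations: [[4, 18]; [18, 258]]·[m, c]ᵀ = [-48, -740]ᵀ.
Eliminating c: 258·(row 1) − 18·(row 2) gives 708·m = 258·(-48) − 18·(-740) = 936, so m = 78/59.
Then c = ((-740) − 18·(78/59))/258 = -524/177.

m = 1.3220, c = -2.9605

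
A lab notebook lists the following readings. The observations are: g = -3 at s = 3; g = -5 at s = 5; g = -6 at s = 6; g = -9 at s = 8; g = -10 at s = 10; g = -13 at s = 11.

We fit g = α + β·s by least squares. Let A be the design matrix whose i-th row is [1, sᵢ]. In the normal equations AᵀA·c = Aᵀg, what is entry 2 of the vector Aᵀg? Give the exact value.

Entry 2 ↔ basis s, so (Aᵀg)_{2} = Σᵢ (s)·gᵢ = (3)·(-3) + (5)·(-5) + (6)·(-6) + (8)·(-9) + (10)·(-10) + (11)·(-13) = -385.

-385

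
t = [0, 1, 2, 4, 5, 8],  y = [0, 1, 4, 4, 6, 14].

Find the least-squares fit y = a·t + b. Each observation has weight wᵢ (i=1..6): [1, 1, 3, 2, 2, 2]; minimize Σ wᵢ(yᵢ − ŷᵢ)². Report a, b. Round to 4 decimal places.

The normal equations are: 223·a + 41·b = 341;  41·a + 11·b = 61.
Δ = 223·11 − 41² = 772.
a = (341·11 − 41·61)/772 = 625/386; b = (223·61 − 41·341)/772 = -189/386.

a = 1.6192, b = -0.4896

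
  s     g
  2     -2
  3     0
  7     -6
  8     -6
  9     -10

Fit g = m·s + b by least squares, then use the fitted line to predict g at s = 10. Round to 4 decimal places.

ĝ = -9.6495

The normal system XᵀX·[m, b]ᵀ = Xᵀg is [[207, 29]; [29, 5]]·[m, b]ᵀ = [-184, -24]ᵀ.
Eliminating b: 5·(row 1) − 29·(row 2) gives 194·m = 5·(-184) − 29·(-24) = -224, so m = -112/97.
Then b = ((-24) − 29·(-112/97))/5 = 184/97.
At s = 10: ĝ = (-112/97)·(10) + (184/97)·(1) = -936/97.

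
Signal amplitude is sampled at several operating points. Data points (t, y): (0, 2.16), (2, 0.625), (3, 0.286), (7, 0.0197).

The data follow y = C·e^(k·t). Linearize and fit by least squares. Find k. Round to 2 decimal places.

Taking logs, ln y = k·t + ln C, so regress ln y on t.
XᵀX = [[62.0000, 12.0000]; [12.0000, 4]], rhs = [-32.1853, -4.8788]ᵀ  (here Σt = 12.0000, Σ(t)² = 62.0000, Σln y = -4.8788, Σt·ln y = -32.1853).
Δ = 62.0000·4 − (12.0000)² = 104.0000; k = (-32.1853·4 − 12.0000·-4.8788)/104.0000 = -0.67496, ln C = (62.0000·-4.8788 − 12.0000·-32.1853)/104.0000 = 0.80517.

k = -0.67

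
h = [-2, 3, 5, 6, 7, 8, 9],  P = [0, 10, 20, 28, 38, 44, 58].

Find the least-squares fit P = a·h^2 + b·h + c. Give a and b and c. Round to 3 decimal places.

AᵀA·[a, b, c]ᵀ = AᵀP reads: 15076·a + 1944·b + 268·c = 10974;  1944·a + 268·b + 36·c = 1438;  268·a + 36·b + 7·c = 198.
Row-reducing yields a = 2551/4606, b = 29573/23030, c = 5498/11515.

a = 0.554, b = 1.284, c = 0.477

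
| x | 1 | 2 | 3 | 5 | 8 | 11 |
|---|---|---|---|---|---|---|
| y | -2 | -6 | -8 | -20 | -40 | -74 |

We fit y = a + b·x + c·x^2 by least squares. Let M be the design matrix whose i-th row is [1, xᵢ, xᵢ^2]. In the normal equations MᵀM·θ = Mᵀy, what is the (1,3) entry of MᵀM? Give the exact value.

224

Row 1 ↔ basis 1, column 3 ↔ basis x^2, so (MᵀM)_{1,3} = Σᵢ x^2 = (1)·(1) + (1)·(4) + (1)·(9) + (1)·(25) + (1)·(64) + (1)·(121) = 224.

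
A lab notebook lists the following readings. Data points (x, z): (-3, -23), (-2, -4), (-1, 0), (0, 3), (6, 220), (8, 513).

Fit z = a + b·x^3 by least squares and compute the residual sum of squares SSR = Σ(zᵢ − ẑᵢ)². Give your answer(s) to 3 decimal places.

MᵀM·[a, b]ᵀ = Mᵀz reads: 6·a + 692·b = 709;  692·a + 309594·b = 310829.
Δ = 6·309594 − 692² = 1378700.
a = (709·309594 − 692·310829)/1378700 = 2204239/689350; b = (6·310829 − 692·709)/1378700 = 687173/689350.
Residuals: 247191/344675, 107149/137870, -758533/344675, -136189/689350, 1023393/689350, -4709/8110; SSR = 2944091/344675.

SSR = 8.542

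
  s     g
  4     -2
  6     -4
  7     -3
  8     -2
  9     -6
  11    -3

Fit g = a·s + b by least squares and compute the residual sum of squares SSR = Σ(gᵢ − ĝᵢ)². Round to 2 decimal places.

SSR = 10.11

From the data, Σs·s = 367, Σs = 45, Σ1 = 6.
For Aᵀg: Σs·g = -156, Σg = -20.
Normal equations: [[367, 45]; [45, 6]]·[a, b]ᵀ = [-156, -20]ᵀ.
Δ = 367·6 − 45² = 177.
a = ((-156)·6 − 45·(-20))/177 = -12/59; b = (367·(-20) − 45·(-156))/177 = -320/177.
Residuals: 110/177, -172/177, 41/177, 254/177, -418/177, 185/177; SSR = 1790/177.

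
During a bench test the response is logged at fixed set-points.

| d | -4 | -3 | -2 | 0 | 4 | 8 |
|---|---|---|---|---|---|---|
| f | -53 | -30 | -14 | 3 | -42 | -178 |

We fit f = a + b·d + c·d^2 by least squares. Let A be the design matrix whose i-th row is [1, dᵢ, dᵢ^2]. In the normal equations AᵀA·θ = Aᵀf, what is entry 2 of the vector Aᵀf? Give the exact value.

Entry 2 ↔ basis d, so (Aᵀf)_{2} = Σᵢ (d)·fᵢ = (-4)·(-53) + (-3)·(-30) + (-2)·(-14) + (0)·(3) + (4)·(-42) + (8)·(-178) = -1262.

-1262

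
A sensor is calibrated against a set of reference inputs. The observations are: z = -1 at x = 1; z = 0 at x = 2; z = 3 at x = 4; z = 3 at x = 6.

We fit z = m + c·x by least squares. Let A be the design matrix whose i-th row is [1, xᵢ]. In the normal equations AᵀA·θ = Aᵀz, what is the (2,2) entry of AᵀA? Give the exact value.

Row 2 ↔ basis x, column 2 ↔ basis x, so (AᵀA)_{2,2} = Σᵢ (x)·(x) = (1)·(1) + (2)·(2) + (4)·(4) + (6)·(6) = 57.

57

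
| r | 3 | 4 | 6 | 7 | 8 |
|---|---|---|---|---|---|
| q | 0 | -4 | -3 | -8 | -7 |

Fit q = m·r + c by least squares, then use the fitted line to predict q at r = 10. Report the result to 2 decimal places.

AᵀA·[m, c]ᵀ = Aᵀq reads: 174·m + 28·c = -146;  28·m + 5·c = -22.
(Σr·r = 174, Σr = 28, Σ1 = 5, Σr·q = -146, Σq = -22.)
Eliminating c: 5·(row 1) − 28·(row 2) gives 86·m = 5·(-146) − 28·(-22) = -114, so m = -57/43.
Then c = ((-22) − 28·(-57/43))/5 = 130/43.
At r = 10: q̂ = (-57/43)·(10) + (130/43)·(1) = -440/43.

q̂ = -10.23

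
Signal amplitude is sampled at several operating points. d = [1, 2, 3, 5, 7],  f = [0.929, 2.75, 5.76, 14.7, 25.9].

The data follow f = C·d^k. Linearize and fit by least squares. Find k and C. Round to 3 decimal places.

k = 1.728, C = 0.886

Let Y = ln f. Fitting Y = k·ln d + ln C by least squares:
Over the data: Σln d = 5.3471, Σ(ln d)² = 8.0643, Σln f = 8.6310, Σln d·ln f = 13.2832.
Normal system: [[8.0643, 5.3471]; [5.3471, 5]]·[k, ln C]ᵀ = [13.2832, 8.6310]ᵀ.
Slope k = (n·Σln d·ln f − Σln d·Σln f)/(n·Σ(ln d)² − (Σln d)²) = (5·13.2832 − 5.3471·8.6310)/11.7297 = 1.72767; ln C = (Σln f − k·Σln d)/n = -0.12141, so C = exp(-0.12141) = 0.88567.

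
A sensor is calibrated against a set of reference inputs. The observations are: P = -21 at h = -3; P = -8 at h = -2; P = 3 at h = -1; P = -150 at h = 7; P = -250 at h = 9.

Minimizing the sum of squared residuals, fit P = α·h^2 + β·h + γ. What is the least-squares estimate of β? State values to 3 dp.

β = -0.450

The normal equations are: 9060·α + 1036·β + 144·γ = -27818;  1036·α + 144·β + 10·γ = -3224;  144·α + 10·β + 5·γ = -426.
(Σh^2·h^2 = 9060, Σh^2·h = 1036, Σh^2 = 144, Σh·h = 144, Σh = 10, Σ1 = 5, Σh^2·P = -27818, Σh·P = -3224, ΣP = -426.)
Row-reducing yields α = -96153/31052, β = -13975/31052, γ = 75763/15526.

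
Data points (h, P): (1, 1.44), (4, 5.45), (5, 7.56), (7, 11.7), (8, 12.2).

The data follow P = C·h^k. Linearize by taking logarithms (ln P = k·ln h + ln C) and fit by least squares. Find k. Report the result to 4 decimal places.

k = 1.0472

Taking logs, ln P = k·ln h + ln C, so regress ln P on ln h.
Σln h = 7.0211, Σ(ln h)² = 12.6227, Σln P = 9.0442, Σln h·ln P = 15.5940.
Equations: 12.6227·k + 7.0211·ln C = 15.5940;  7.0211·k + 5·ln C = 9.0442.
Solving (det = 13.8181): k = 1.04721, ln C = 0.33833.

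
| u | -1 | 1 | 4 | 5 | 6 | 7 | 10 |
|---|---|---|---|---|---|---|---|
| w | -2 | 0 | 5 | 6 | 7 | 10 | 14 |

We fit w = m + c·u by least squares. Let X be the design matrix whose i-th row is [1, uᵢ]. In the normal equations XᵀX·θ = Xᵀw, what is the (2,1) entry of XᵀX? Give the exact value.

Row 2 ↔ basis u, column 1 ↔ basis 1, so (XᵀX)_{2,1} = Σᵢ u = (-1)·(1) + (1)·(1) + (4)·(1) + (5)·(1) + (6)·(1) + (7)·(1) + (10)·(1) = 32.

32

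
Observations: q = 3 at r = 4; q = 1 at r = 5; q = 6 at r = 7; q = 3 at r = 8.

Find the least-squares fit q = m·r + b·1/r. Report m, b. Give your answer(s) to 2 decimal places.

m = 0.52, b = 0.76

Entries of MᵀM: Σr·r = 154, Σr·1/r = 4, Σ1/r·1/r = 10861/78400.
Right-hand side: Σr·q = 83, Σ1/r·q = 611/280.
Normal equations: [[154, 4]; [4, 10861/78400]]·[m, b]ᵀ = [83, 611/280]ᵀ.
det = 154·(10861/78400) − 4² = 29871/5600.
m = (83·(10861/78400) − 4·(611/280))/(29871/5600) = 24127/46466; b = (154·(611/280) − 4·83)/(29871/5600) = 2520/3319.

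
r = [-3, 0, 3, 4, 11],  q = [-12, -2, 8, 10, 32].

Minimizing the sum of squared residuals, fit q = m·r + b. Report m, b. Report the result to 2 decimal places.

m = 3.13, b = -2.18

Normal-equation sums: Σr·r = 155, Σr = 15, Σ1 = 5.
Right-hand side: Σr·q = 452, Σq = 36.
So XᵀX·[m, b]ᵀ = Xᵀq: [[155, 15]; [15, 5]]·[m, b]ᵀ = [452, 36]ᵀ.
Δ = 155·5 − 15² = 550.
m = (452·5 − 15·36)/550 = 172/55; b = (155·36 − 15·452)/550 = -24/11.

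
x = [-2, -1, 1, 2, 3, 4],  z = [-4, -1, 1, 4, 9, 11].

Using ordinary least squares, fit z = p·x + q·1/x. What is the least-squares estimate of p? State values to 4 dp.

Normal-equation sums: Σx·x = 35, Σx·1/x = 6, Σ1/x·1/x = 385/144.
And Σx·z = 89, Σ1/x·z = 47/4.
Δ = 35·(385/144) − 6² = 8291/144.
p = (89·(385/144) − 6·(47/4))/(8291/144) = 24113/8291; q = (35·(47/4) − 6·89)/(8291/144) = -17676/8291.

p = 2.9083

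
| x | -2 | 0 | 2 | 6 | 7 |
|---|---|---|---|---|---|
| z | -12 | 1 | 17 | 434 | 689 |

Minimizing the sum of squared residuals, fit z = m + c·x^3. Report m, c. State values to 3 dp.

The normal system MᵀM·[m, c]ᵀ = Mᵀz is [[5, 559]; [559, 164433]]·[m, c]ᵀ = [1129, 330303]ᵀ.
det = 5·164433 − 559² = 509684.
m = (1129·164433 − 559·330303)/509684 = 35910/18203; c = (5·330303 − 559·1129)/509684 = 36443/18203.

m = 1.973, c = 2.002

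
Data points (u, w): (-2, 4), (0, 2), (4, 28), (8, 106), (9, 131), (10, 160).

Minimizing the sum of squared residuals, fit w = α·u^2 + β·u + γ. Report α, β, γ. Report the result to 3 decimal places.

α = 1.479, β = 1.161, γ = 0.900

Sums needed: Σu^2·u^2 = 20929, Σu^2·u = 2297, Σu^2 = 265, Σu·u = 265, Σu = 29, Σ1 = 6.
Moment sums: Σu^2·w = 33859, Σu·w = 3731, Σw = 431.
Solving the 3×3 system (Gaussian elimination) gives α = 6284/4249, β = 705/607, γ = 3824/4249.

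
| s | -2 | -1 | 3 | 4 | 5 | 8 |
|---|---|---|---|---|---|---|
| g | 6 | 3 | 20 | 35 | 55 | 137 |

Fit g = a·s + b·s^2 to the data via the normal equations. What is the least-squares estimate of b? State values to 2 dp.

b = 2.06

Setting ∂/∂a … = 0 gives: 119·a + 719·b = 1556;  719·a + 5075·b = 10910.
Determinant 119·5075 − 719² = 86964.
a = (1556·5075 − 719·10910)/86964 = 8735/14494; b = (119·10910 − 719·1556)/86964 = 29921/14494.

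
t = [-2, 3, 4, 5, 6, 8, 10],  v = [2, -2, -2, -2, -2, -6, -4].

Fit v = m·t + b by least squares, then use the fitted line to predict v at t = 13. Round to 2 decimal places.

v̂ = -6.89

MᵀM·[m, b]ᵀ = Mᵀv reads: 254·m + 34·b = -128;  34·m + 7·b = -16.
Δ = 254·7 − 34² = 622.
m = ((-128)·7 − 34·(-16))/622 = -176/311; b = (254·(-16) − 34·(-128))/622 = 144/311.
At t = 13: v̂ = (-176/311)·(13) + (144/311)·(1) = -2144/311.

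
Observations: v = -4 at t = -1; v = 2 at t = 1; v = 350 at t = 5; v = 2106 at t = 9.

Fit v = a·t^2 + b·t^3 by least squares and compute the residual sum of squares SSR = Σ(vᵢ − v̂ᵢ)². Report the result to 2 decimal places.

SSR = 0.00

The normal system XᵀX·[a, b]ᵀ = Xᵀv is [[7188, 62174]; [62174, 547068]]·[a, b]ᵀ = [179334, 1579030]ᵀ.
Eliminating b: 547068·(row 1) − 62174·(row 2) gives 66718508·a = 547068·179334 − 62174·1579030 = -66718508, so a = -1.
Then b = (1579030 − 62174·(-1))/547068 = 3.
Residuals: 0, 0, 0, 0; SSR = 0.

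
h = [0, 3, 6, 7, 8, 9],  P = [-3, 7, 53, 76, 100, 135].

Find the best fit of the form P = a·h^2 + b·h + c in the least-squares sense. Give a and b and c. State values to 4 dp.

From the data, Σh^2·h^2 = 14435, Σh^2·h = 1827, Σh^2 = 239, Σh·h = 239, Σh = 33, Σ1 = 6.
For AᵀP: Σh^2·P = 23030, Σh·P = 2886, ΣP = 368.
So AᵀA·[a, b, c]ᵀ = AᵀP: [[14435, 1827, 239]; [1827, 239, 33]; [239, 33, 6]]·[a, b, c]ᵀ = [23030, 2886, 368]ᵀ.
Solving the 3×3 system (Gaussian elimination) gives a = 11873/5984, b = -80583/29920, c = -43203/14960.

a = 1.9841, b = -2.6933, c = -2.8879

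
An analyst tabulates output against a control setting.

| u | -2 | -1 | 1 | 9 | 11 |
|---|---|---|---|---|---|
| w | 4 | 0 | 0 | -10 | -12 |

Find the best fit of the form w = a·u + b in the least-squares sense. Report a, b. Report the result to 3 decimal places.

The normal system XᵀX·[a, b]ᵀ = Xᵀw is [[208, 18]; [18, 5]]·[a, b]ᵀ = [-230, -18]ᵀ.
det = 208·5 − 18² = 716.
a = ((-230)·5 − 18·(-18))/716 = -413/358; b = (208·(-18) − 18·(-230))/716 = 99/179.

a = -1.154, b = 0.553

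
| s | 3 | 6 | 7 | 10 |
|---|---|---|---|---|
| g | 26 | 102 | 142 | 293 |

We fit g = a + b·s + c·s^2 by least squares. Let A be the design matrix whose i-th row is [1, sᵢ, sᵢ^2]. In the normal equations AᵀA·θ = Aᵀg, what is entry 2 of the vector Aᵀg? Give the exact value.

4614

Entry 2 ↔ basis s, so (Aᵀg)_{2} = Σᵢ (s)·gᵢ = (3)·(26) + (6)·(102) + (7)·(142) + (10)·(293) = 4614.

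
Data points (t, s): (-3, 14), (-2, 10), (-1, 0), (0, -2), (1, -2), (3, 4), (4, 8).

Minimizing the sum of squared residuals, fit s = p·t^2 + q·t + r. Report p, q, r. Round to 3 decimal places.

Compute the Gram sums: Σt^2·t^2 = 436, Σt^2·t = 56, Σt^2 = 40, Σt·t = 40, Σt = 2, Σ1 = 7.
Right-hand side: Σt^2·s = 328, Σt·s = -20, Σs = 32.
So AᵀA·[p, q, r]ᵀ = Aᵀs: [[436, 56, 40]; [56, 40, 2]; [40, 2, 7]]·[p, q, r]ᵀ = [328, -20, 32]ᵀ.
Row-reducing yields p = 1024/903, q = -1825/903, r = -1202/903.

p = 1.134, q = -2.021, r = -1.331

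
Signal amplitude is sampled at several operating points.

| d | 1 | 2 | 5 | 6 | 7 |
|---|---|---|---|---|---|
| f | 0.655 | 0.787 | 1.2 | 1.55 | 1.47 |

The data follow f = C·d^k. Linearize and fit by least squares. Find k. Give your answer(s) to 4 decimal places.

Linearized form: ln f = k·ln d + ln C. From the 5 transformed points,
Σln d = 6.0403, Σ(ln d)² = 10.0677, Σln f = 0.3432, Σln d·ln f = 1.6623.
Normal system: [[10.0677, 6.0403]; [6.0403, 5]]·[k, ln C]ᵀ = [1.6623, 0.3432]ᵀ.
Slope k = (n·Σln d·ln f − Σln d·Σln f)/(n·Σ(ln d)² − (Σln d)²) = (5·1.6623 − 6.0403·0.3432)/13.8539 = 0.45032; ln C = (Σln f − k·Σln d)/n = -0.47538.

k = 0.4503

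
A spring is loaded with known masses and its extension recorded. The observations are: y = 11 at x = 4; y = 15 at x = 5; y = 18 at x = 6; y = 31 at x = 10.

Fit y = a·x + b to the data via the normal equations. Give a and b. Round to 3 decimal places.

The normal system AᵀA·[a, b]ᵀ = Aᵀy is [[177, 25]; [25, 4]]·[a, b]ᵀ = [537, 75]ᵀ.
det = 177·4 − 25² = 83.
a = (537·4 − 25·75)/83 = 273/83; b = (177·75 − 25·537)/83 = -150/83.

a = 3.289, b = -1.807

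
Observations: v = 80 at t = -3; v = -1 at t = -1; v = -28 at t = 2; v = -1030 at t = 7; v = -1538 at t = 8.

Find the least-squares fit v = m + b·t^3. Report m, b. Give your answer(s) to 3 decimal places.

m = -2.840, b = -2.997

Forming MᵀM = [[5, 835]; [835, 380587]] and Mᵀv = [-2517, -1143129]ᵀ gives MᵀM·[m, b]ᵀ = Mᵀv.
det = 5·380587 − 835² = 1205710.
m = ((-2517)·380587 − 835·(-1143129))/1205710 = -1712382/602855; b = (5·(-1143129) − 835·(-2517))/1205710 = -361395/120571.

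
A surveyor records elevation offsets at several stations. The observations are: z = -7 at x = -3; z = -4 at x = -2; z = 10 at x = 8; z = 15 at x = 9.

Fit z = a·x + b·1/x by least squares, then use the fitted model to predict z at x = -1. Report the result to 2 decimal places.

ẑ = -5.18

With design matrix A, AᵀA = [[158, 4]; [4, 2017/5184]] and Aᵀz = [244, 29/4]ᵀ.
Δ = 158·(2017/5184) − 4² = 117871/2592.
a = (244·(2017/5184) − 4·(29/4))/(117871/2592) = 170906/117871; b = (158·(29/4) − 4·244)/(117871/2592) = 439344/117871.
At x = -1: ẑ = (170906/117871)·(-1) + (439344/117871)·(-1) = -610250/117871.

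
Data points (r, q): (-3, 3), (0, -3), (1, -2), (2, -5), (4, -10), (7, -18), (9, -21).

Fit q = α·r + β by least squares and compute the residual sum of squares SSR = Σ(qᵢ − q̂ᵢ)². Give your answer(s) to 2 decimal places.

SSR = 10.40

The normal system MᵀM·[α, β]ᵀ = Mᵀq is [[160, 20]; [20, 7]]·[α, β]ᵀ = [-376, -56]ᵀ.
Eliminating β: 7·(row 1) − 20·(row 2) gives 720·α = 7·(-376) − 20·(-56) = -1512, so α = -21/10.
Then β = ((-56) − 20·(-21/10))/7 = -2.
Residuals: -13/10, -1, 21/10, 6/5, 2/5, -13/10, -1/10; SSR = 52/5.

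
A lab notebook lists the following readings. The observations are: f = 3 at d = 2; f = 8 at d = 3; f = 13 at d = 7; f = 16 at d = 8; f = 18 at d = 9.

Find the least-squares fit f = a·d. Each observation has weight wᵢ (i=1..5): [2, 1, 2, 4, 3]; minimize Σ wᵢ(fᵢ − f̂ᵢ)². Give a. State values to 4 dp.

a = 1.9805

With design matrix X, XᵀWX = [[614]] and XᵀWf = [1216]ᵀ.
a = 1216/614 = 1.98046.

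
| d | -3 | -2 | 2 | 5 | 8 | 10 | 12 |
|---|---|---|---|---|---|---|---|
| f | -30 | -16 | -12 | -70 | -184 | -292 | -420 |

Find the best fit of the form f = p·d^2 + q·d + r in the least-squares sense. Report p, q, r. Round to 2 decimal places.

Setting ∂/∂p … = 0 gives: 35570·p + 3338·q + 350·r = -103588;  3338·p + 350·q + 32·r = -9684;  350·p + 32·q + 7·r = -1024.
(Σd^2·d^2 = 35570, Σd^2·d = 3338, Σd^2 = 350, Σd·d = 350, Σd = 32, Σ1 = 7, Σd^2·f = -103588, Σd·f = -9684, Σf = -1024.)
Inverting the 3×3 Gram matrix, [p, q, r]ᵀ = [-865033/288957, 283813/288957, -105354/96319]ᵀ.

p = -2.99, q = 0.98, r = -1.09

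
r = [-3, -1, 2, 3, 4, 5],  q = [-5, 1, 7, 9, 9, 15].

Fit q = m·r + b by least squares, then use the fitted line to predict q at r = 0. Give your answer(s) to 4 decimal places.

From the data, Σr·r = 64, Σr = 10, Σ1 = 6.
Right-hand side: Σr·q = 166, Σq = 36.
Normal equations: [[64, 10]; [10, 6]]·[m, b]ᵀ = [166, 36]ᵀ.
Eliminating b: 6·(row 1) − 10·(row 2) gives 284·m = 6·166 − 10·36 = 636, so m = 159/71.
Then b = (36 − 10·(159/71))/6 = 161/71.
At r = 0: q̂ = (159/71)·(0) + (161/71)·(1) = 161/71.

q̂ = 2.2676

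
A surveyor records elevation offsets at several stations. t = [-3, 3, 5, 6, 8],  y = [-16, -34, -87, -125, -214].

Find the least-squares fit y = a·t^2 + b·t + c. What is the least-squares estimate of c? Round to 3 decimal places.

Sums needed: Σt^2·t^2 = 6179, Σt^2·t = 853, Σt^2 = 143, Σt·t = 143, Σt = 19, Σ1 = 5.
Moment sums: Σt^2·y = -20821, Σt·y = -2951, Σy = -476.
AᵀA·[a, b, c]ᵀ = Aᵀy becomes [[6179, 853, 143]; [853, 143, 19]; [143, 19, 5]]·[a, b, c]ᵀ = [-20821, -2951, -476]ᵀ.
Row-reducing yields a = -130549/43386, b = -129061/43386, c = 2233/1033.

c = 2.162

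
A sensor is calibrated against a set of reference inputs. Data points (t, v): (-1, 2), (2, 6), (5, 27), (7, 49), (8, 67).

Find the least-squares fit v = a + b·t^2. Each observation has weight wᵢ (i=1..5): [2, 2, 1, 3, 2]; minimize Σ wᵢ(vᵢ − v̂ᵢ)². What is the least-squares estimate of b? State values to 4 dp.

b = 1.0028

MᵀWM·[a, b]ᵀ = MᵀWv reads: 10·a + 310·b = 324;  310·a + 16054·b = 16506.
(Σwᵢ·1 = 10, Σwᵢ·t^2 = 310, Σwᵢ·t^2·t^2 = 16054, Σwᵢ·v = 324, Σwᵢ·t^2·v = 16506.)
Eliminating b: 16054·(row 1) − 310·(row 2) gives 64440·a = 16054·324 − 310·16506 = 84636, so a = 2351/1790.
Then b = (16506 − 310·(2351/1790))/16054 = 359/358.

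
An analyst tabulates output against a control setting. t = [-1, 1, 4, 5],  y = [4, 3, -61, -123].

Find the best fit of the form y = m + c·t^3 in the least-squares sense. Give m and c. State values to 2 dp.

The normal equations are: 4·m + 189·c = -177;  189·m + 19723·c = -19280.
(Σ1 = 4, Σt^3 = 189, Σt^3·t^3 = 19723, Σy = -177, Σt^3·y = -19280.)
Determinant 4·19723 − 189² = 43171.
m = ((-177)·19723 − 189·(-19280))/43171 = 152949/43171; c = (4·(-19280) − 189·(-177))/43171 = -43667/43171.

m = 3.54, c = -1.01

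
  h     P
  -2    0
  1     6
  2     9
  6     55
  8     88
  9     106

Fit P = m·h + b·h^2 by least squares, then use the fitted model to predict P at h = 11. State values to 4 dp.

P̂ = 153.2011

AᵀA·[m, b]ᵀ = AᵀP reads: 190·m + 1458·b = 2012;  1458·m + 11986·b = 16240.
det = 190·11986 − 1458² = 151576.
m = (2012·11986 − 1458·16240)/151576 = 54739/18947; b = (190·16240 − 1458·2012)/151576 = 19013/18947.
At h = 11: P̂ = (54739/18947)·(11) + (19013/18947)·(121) = 2902702/18947.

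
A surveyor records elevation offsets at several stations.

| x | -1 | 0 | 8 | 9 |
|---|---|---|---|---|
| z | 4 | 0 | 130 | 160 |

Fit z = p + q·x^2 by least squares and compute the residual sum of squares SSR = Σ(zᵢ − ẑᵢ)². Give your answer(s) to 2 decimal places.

Compute the Gram sums: Σ1 = 4, Σx^2 = 146, Σx^2·x^2 = 10658.
Moment sums: Σz = 294, Σx^2·z = 21284.
So AᵀA·[p, q]ᵀ = Aᵀz: [[4, 146]; [146, 10658]]·[p, q]ᵀ = [294, 21284]ᵀ.
Δ = 4·10658 − 146² = 21316.
p = (294·10658 − 146·21284)/21316 = 89/73; q = (4·21284 − 146·294)/21316 = 10553/5329.
Residuals: 4266/5329, -89/73, 10881/5329, -8650/5329; SSR = 47594/5329.

SSR = 8.93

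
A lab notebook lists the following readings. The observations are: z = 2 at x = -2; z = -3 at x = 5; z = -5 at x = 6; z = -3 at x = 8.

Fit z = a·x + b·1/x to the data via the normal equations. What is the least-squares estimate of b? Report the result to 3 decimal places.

b = -2.602

Forming MᵀM = [[129, 4]; [4, 4801/14400]] and Mᵀz = [-73, -337/120]ᵀ gives MᵀM·[a, b]ᵀ = Mᵀz.
Δ = 129·(4801/14400) − 4² = 129643/4800.
a = ((-73)·(4801/14400) − 4·(-337/120))/(129643/4800) = -188713/388929; b = (129·(-337/120) − 4·(-73))/(129643/4800) = -337320/129643.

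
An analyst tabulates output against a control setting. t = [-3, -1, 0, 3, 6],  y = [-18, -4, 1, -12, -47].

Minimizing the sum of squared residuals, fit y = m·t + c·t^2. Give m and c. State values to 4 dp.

m = 1.2743, c = -1.5353

Compute the Gram sums: Σt·t = 55, Σt·t^2 = 215, Σt^2·t^2 = 1459.
For Xᵀy: Σt·y = -260, Σt^2·y = -1966.
Δ = 55·1459 − 215² = 34020.
m = ((-260)·1459 − 215·(-1966))/34020 = 1445/1134; c = (55·(-1966) − 215·(-260))/34020 = -1741/1134.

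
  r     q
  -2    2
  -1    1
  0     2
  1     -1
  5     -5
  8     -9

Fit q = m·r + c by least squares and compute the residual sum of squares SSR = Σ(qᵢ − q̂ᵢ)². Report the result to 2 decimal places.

SSR = 3.54

XᵀX·[m, c]ᵀ = Xᵀq reads: 95·m + 11·c = -103;  11·m + 6·c = -10.
(Σr·r = 95, Σr = 11, Σ1 = 6, Σr·q = -103, Σq = -10.)
Eliminating c: 6·(row 1) − 11·(row 2) gives 449·m = 6·(-103) − 11·(-10) = -508, so m = -508/449.
Then c = ((-10) − 11·(-508/449))/6 = 183/449.
Residuals: -301/449, -242/449, 715/449, -124/449, 112/449, -160/449; SSR = 1590/449.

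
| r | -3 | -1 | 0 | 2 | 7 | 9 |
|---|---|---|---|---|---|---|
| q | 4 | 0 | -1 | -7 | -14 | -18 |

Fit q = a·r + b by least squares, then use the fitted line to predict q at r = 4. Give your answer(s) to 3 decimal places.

Setting ∂/∂a … = 0 gives: 144·a + 14·b = -286;  14·a + 6·b = -36.
det = 144·6 − 14² = 668.
a = ((-286)·6 − 14·(-36))/668 = -303/167; b = (144·(-36) − 14·(-286))/668 = -295/167.
At r = 4: q̂ = (-303/167)·(4) + (-295/167)·(1) = -1507/167.

q̂ = -9.024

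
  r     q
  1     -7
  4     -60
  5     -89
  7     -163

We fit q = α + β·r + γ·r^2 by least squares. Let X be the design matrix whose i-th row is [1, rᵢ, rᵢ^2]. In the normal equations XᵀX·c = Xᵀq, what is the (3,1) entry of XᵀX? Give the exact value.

Row 3 ↔ basis r^2, column 1 ↔ basis 1, so (XᵀX)_{3,1} = Σᵢ r^2 = (1)·(1) + (16)·(1) + (25)·(1) + (49)·(1) = 91.

91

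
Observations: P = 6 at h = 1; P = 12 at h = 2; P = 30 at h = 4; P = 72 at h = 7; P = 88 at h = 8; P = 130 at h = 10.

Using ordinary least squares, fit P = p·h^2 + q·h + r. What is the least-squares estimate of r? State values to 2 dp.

With design matrix M, MᵀM = [[16770, 1928, 234]; [1928, 234, 32]; [234, 32, 6]] and MᵀP = [22694, 2658, 338]ᵀ.
Inverting the 3×3 Gram matrix, [p, q, r]ᵀ = [520/543, 2917/905, 4873/2715]ᵀ.

r = 1.79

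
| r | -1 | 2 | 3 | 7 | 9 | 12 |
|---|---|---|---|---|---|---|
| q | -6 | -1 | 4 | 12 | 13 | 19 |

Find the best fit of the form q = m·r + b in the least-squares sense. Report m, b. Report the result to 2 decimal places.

Entries of XᵀX: Σr·r = 288, Σr = 32, Σ1 = 6.
And Σr·q = 445, Σq = 41.
Normal equations: [[288, 32]; [32, 6]]·[m, b]ᵀ = [445, 41]ᵀ.
Δ = 288·6 − 32² = 704.
m = (445·6 − 32·41)/704 = 679/352; b = (288·41 − 32·445)/704 = -38/11.

m = 1.93, b = -3.45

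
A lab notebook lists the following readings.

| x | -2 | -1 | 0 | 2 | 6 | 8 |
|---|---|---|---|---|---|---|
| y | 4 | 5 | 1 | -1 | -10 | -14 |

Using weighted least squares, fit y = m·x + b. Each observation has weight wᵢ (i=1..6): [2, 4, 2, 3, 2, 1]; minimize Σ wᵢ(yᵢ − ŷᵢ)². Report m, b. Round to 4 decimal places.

Setting ∂/∂m … = 0 gives: 160·m + 18·b = -274;  18·m + 14·b = -7.
Eliminating b: 14·(row 1) − 18·(row 2) gives 1916·m = 14·(-274) − 18·(-7) = -3710, so m = -1855/958.
Then b = ((-7) − 18·(-1855/958))/14 = 953/479.

m = -1.9363, b = 1.9896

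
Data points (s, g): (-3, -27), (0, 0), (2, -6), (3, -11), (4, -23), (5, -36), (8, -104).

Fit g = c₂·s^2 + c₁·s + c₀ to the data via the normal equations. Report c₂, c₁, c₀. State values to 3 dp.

The normal system AᵀA·[c₂, c₁, c₀]ᵀ = Aᵀg is [[5155, 709, 127]; [709, 127, 19]; [127, 19, 7]]·[c₂, c₁, c₀]ᵀ = [-8290, -1068, -207]ᵀ.
Row-reducing yields c₂ = -183919/96054, c₁ = 243701/96054, c₀ = -82556/48027.

c₂ = -1.915, c₁ = 2.537, c₀ = -1.719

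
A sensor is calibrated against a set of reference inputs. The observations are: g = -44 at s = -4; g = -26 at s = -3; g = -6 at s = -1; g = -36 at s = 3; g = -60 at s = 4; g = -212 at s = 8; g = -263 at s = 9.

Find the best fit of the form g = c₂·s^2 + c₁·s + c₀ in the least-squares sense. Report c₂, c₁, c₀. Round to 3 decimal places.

c₂ = -2.989, c₁ = -1.910, c₀ = -4.359

From the data, Σs^2·s^2 = 11332, Σs^2·s = 1240, Σs^2 = 196, Σs·s = 196, Σs = 16, Σ1 = 7.
Right-hand side: Σs^2·g = -37099, Σs·g = -4151, Σg = -647.
Solving the 3×3 system (Gaussian elimination) gives c₂ = -176963/59196, c₁ = -113063/59196, c₀ = -64502/14799.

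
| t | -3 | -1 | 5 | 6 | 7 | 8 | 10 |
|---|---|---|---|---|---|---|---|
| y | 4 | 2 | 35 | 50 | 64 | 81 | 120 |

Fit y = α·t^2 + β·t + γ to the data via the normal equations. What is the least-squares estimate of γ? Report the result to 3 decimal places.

Compute the Gram sums: Σt^2·t^2 = 18500, Σt^2·t = 2168, Σt^2 = 284, Σt·t = 284, Σt = 32, Σ1 = 7.
Moment sums: Σt^2·y = 23033, Σt·y = 2757, Σy = 356.
So XᵀX·[α, β, γ]ᵀ = Xᵀy: [[18500, 2168, 284]; [2168, 284, 32]; [284, 32, 7]]·[α, β, γ]ᵀ = [23033, 2757, 356]ᵀ.
Solving the 3×3 system (Gaussian elimination) gives α = 350879/357924, β = 719869/357924, γ = 56375/29827.

γ = 1.890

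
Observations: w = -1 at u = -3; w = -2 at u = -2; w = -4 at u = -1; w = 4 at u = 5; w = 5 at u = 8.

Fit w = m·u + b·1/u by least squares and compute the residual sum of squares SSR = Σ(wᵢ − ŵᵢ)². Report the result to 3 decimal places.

The normal equations are: 103·m + 5·b = 71;  5·m + (20401/14400)·b = 811/120.
(Σu·u = 103, Σu·1/u = 5, Σ1/u·1/u = 20401/14400, Σu·w = 71, Σ1/u·w = 811/120.)
Δ = 103·(20401/14400) − 5² = 1741303/14400.
m = (71·(20401/14400) − 5·(811/120))/(1741303/14400) = 961871/1741303; b = (103·(811/120) − 5·71)/(1741303/14400) = 4911960/1741303.
Residuals: 2781630/1741303, 897116/1741303, -1091381/1741303, 1173465/1741303, 397552/1741303; SSR = 6471282/1741303.

SSR = 3.716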